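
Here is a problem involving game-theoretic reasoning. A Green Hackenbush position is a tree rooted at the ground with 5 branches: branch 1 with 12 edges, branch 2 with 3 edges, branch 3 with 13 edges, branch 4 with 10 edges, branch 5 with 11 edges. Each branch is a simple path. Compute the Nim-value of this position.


The tree has 5 branches from the ground vertex.
In Green Hackenbush, the Nim-value of a simple path of length k is k.
Branch 1: length 12, Nim-value = 12
Branch 2: length 3, Nim-value = 3
Branch 3: length 13, Nim-value = 13
Branch 4: length 10, Nim-value = 10
Branch 5: length 11, Nim-value = 11
Total Nim-value = XOR of all branch values:
0 XOR 12 = 12
12 XOR 3 = 15
15 XOR 13 = 2
2 XOR 10 = 8
8 XOR 11 = 3
Nim-value of the tree = 3

3


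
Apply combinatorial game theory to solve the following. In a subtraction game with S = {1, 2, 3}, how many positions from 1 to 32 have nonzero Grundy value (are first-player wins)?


Subtraction set S = {1, 2, 3}, so G(n) = n mod 4.
G(n) = 0 when n is a multiple of 4.
Multiples of 4 in [1, 32]: 8
N-positions (nonzero Grundy) = 32 - 8 = 24

24


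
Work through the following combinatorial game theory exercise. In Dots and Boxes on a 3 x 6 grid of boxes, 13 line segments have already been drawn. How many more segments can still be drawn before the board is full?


Grid: 3 x 6 boxes, i.e. 4 rows and 7 columns of dots.
Horizontal edges: (rows + 1) * cols = 4 * 6 = 24
Vertical edges: rows * (cols + 1) = 3 * 7 = 21
Total edges: 24 + 21 = 45
Edges drawn: 13
Remaining: 45 - 13 = 32

32


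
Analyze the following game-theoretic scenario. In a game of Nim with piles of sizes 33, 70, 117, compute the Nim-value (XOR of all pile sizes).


We need the XOR (exclusive or) of all pile sizes.
After XOR-ing pile 1 (size 33): 0 XOR 33 = 33
After XOR-ing pile 2 (size 70): 33 XOR 70 = 103
After XOR-ing pile 3 (size 117): 103 XOR 117 = 18
The Nim-value of this position is 18.

18


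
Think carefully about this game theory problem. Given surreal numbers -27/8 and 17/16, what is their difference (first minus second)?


x = -27/8, y = 17/16
Converting to common denominator: 16
x = -54/16, y = 17/16
x - y = -27/8 - 17/16 = -71/16

-71/16


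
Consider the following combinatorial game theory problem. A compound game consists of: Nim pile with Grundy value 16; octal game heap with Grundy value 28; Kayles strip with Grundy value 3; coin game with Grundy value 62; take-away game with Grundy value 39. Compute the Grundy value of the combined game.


By the Sprague-Grundy theorem, the Grundy value of a sum of games is the XOR of individual Grundy values.
Nim pile: Grundy value = 16. Running XOR: 0 XOR 16 = 16
octal game heap: Grundy value = 28. Running XOR: 16 XOR 28 = 12
Kayles strip: Grundy value = 3. Running XOR: 12 XOR 3 = 15
coin game: Grundy value = 62. Running XOR: 15 XOR 62 = 49
take-away game: Grundy value = 39. Running XOR: 49 XOR 39 = 22
The combined Grundy value is 22.

22


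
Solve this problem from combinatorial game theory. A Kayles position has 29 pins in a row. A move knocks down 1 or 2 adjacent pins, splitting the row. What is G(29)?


Kayles: a move removes 1 or 2 adjacent pins from a contiguous row.
Removing pins from a row of k leaves two independent rows (a, b) with a + b = k - 1 (one pin) or a + b = k - 2 (two pins); an end removal gives a = 0.
By Sprague-Grundy, G(k) = mex{ G(a) XOR G(b) } over all these splits. G(0) = 0.
G(1): splits (0,0):0^0=0 -> mex({0}) = 1
G(2): splits (0,1):0^1=1 (0,0):0^0=0 -> mex({0, 1}) = 2
G(3): splits (0,2):0^2=2 (1,1):1^1=0 (0,1):0^1=1 -> mex({0, 1, 2}) = 3
G(4): splits (0,3):0^3=3 (1,2):1^2=3 (0,2):0^2=2 (1,1):1^1=0 -> mex({0, 2, 3}) = 1
G(5): splits (0,4):0^1=1 (1,3):1^3=2 (2,2):2^2=0 (0,3):0^3=3 (1,2):1^2=3 -> mex({0, 1, 2, 3}) = 4
G(6) = mex({0, 1, 2, 4}) = 3
G(7) = mex({0, 1, 3, 4, 5}) = 2
G(8) = mex({0, 2, 3, 5, 6}) = 1
G(9) = mex({0, 1, 2, 3, 6, 7}) = 4
G(10) = mex({0, 1, 3, 4, 5, 7}) = 2
G(11) = mex({0, 1, 2, 3, 4, 5}) = 6
G(12) = mex({0, 1, 2, 3, 5, 6, 7}) = 4
G(13) = mex({0, 2, 3, 4, 6, 7}) = 1
G(14) = mex({0, 1, 4, 5, 6, 7}) = 2
G(15) = mex({0, 1, 2, 3, 4, 5, 6}) = 7
G(16) = mex({0, 2, 3, 5, 6, 7}) = 1
G(17) = mex({0, 1, 2, 3, 5, 6, 7}) = 4
G(18) = mex({0, 1, 2, 4, 5, 6}) = 3
G(19) = mex({0, 1, 3, 4, 5, 7}) = 2
G(20) = mex({0, 2, 3, 4, 5, 6, 7}) = 1
G(21) = mex({0, 1, 2, 3, 5, 6, 7}) = 4
G(22) = mex({0, 1, 2, 3, 4, 5, 7}) = 6
G(23) = mex({0, 1, 2, 3, 4, 5, 6}) = 7
G(24) = mex({0, 1, 2, 3, 5, 6, 7}) = 4
G(25) = mex({0, 2, 3, 4, 6, 7}) = 1
G(26) = mex({0, 1, 3, 4, 5, 6, 7}) = 2
G(27) = mex({0, 1, 2, 3, 4, 5, 6, 7}) = 8
G(28) = mex({0, 1, 2, 3, 4, 6, 7, 8}) = 5
G(29) = mex({0, 1, 2, 3, 5, 6, 7, 8, 9}) = 4
Therefore G(29) = 4.

4


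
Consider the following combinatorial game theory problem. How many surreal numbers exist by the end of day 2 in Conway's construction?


Day 0: {|} = 0 is born. Count = 1.
Day n: the number of surreal numbers born by day n is 2^(n+1) - 1.
By day 0: 2^1 - 1 = 1
By day 1: 2^2 - 1 = 3
By day 2: 2^3 - 1 = 7
By day 2: 7 surreal numbers.

7


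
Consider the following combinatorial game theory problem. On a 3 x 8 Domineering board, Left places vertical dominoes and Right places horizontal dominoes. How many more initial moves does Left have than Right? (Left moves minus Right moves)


Board is 3 x 8 (rows x cols).
Left (vertical) placements: (rows-1) * cols = 2 * 8 = 16
Right (horizontal) placements: rows * (cols-1) = 3 * 7 = 21
Advantage = Left - Right = 16 - 21 = -5

-5


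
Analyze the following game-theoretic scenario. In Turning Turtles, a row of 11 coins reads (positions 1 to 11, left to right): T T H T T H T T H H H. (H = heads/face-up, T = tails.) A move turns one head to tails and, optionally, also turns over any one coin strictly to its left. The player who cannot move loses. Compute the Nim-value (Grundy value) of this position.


Coins: T T H T T H T T H H H
Key fact: a single head at position k behaves exactly like a Nim heap of size k (turning it to T and optionally flipping a coin at j < k corresponds to moving the heap from k to j, or to 0), and heads combine as a disjunctive sum (two heads at the same place would cancel, matching j XOR j = 0). So the Nim-value is the XOR of the 1-indexed positions of the heads.
Face-up positions (1-indexed): [3, 6, 9, 10, 11]
XOR 0 with 3: 0 XOR 3 = 3
XOR 3 with 6: 3 XOR 6 = 5
XOR 5 with 9: 5 XOR 9 = 12
XOR 12 with 10: 12 XOR 10 = 6
XOR 6 with 11: 6 XOR 11 = 13
Nim-value = 13

13


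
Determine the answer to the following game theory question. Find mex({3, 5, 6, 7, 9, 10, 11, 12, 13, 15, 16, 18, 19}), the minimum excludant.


Set = {3, 5, 6, 7, 9, 10, 11, 12, 13, 15, 16, 18, 19}
0 is NOT in the set. This is the mex.
mex = 0

0


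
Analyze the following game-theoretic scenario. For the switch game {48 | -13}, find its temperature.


The game is {48 | -13}, a switch {a | b} with numbers a > b.
Cooling {a | b} by t gives {a - t | b + t}, which stops being hot when a - t = b + t, i.e. at t = (a - b)/2. So the temperature of a switch is (a - b)/2.
Temperature = (Left option - Right option) / 2
= (48 - (-13)) / 2
= 61 / 2
= 61/2

61/2


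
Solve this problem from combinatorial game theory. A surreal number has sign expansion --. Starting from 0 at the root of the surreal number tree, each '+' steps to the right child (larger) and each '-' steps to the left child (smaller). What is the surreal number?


Sign expansion: --
Rule: track bounds (lo, hi), initially (-inf, +inf). On '+', the current value becomes lo and we move to the simplest number in (value, hi): value + 1 if hi = +inf, otherwise the midpoint (value + hi)/2. On '-', the current value becomes hi and we move to value - 1 if lo = -inf, otherwise the midpoint (lo + value)/2.
Start at 0.
Step 1: sign = -, move left. Bounds: (-inf, 0). Value = -1
Step 2: sign = -, move left. Bounds: (-inf, -1). Value = -2
The surreal number with sign expansion -- is -2.

-2


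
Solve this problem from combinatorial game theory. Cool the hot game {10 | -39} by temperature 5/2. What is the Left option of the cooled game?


Original game: {10 | -39} (a switch {a | b} with a > b).
Cooling by t (for t below the temperature (a - b)/2 = 49/2) taxes each move by t: {a | b} cooled by t is {a - t | b + t}.
Cooling amount: t = 5/2
Cooled Left option: 10 - 5/2 = 15/2
Cooled Right option: -39 + 5/2 = -73/2
Cooled game: {15/2 | -73/2}
Left option = 15/2

15/2


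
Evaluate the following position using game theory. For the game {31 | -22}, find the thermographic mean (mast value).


Game = {31 | -22}, a switch {a | b} with numbers a > b.
Its thermograph has left wall a - t and right wall b + t, which meet at t = (a - b)/2, where both equal (a + b)/2. So the mast (mean value) is at (a + b)/2.
Mean = (31 + (-22))/2 = 9/2 = 9/2

9/2


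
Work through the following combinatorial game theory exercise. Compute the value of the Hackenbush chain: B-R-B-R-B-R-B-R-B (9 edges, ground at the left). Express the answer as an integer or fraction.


Edges (from ground): B-R-B-R-B-R-B-R-B
By Berlekamp's sign-expansion rule, a Blue-Red Hackenbush stalk has the value of the surreal number whose sign sequence is the edge sequence with B -> + and R -> -.
Sign sequence: +-+-+-+-+
Trace the sign expansion in the surreal number tree, starting from 0:
Edge 1: B (sign +) -> bounds (0, +inf), value = 1
Edge 2: R (sign -) -> bounds (0, 1), value = 1/2
Edge 3: B (sign +) -> bounds (1/2, 1), value = 3/4
Edge 4: R (sign -) -> bounds (1/2, 3/4), value = 5/8
Edge 5: B (sign +) -> bounds (5/8, 3/4), value = 11/16
Edge 6: R (sign -) -> bounds (5/8, 11/16), value = 21/32
Edge 7: B (sign +) -> bounds (21/32, 11/16), value = 43/64
Edge 8: R (sign -) -> bounds (21/32, 43/64), value = 85/128
Edge 9: B (sign +) -> bounds (85/128, 43/64), value = 171/256
Game value = 171/256

171/256


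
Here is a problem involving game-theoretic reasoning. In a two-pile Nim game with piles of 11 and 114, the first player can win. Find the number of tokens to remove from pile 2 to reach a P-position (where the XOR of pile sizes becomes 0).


Piles: 11 and 114
Current XOR: 11 XOR 114 = 121 (non-zero, so this is an N-position).
To make the XOR zero, we need to find a move that balances the piles.
For pile 2 (size 114): target = 114 XOR 121 = 11
We reduce pile 2 from 114 to 11.
Tokens removed: 114 - 11 = 103
Verification: 11 XOR 11 = 0

103


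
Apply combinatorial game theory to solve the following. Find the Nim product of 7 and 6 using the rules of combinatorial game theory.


Nim multiplication is bilinear over XOR: (u XOR v) * w = (u*w) XOR (v*w).
So we split each operand into its bit components and XOR the pairwise Nim products.
7 = 1 + 2 + 4 (as XOR of powers of 2).
6 = 2 + 4 (as XOR of powers of 2).
Using the standard Nim-product table on single bits:
  2*2 = 3,   2*4 = 8,   2*8 = 12,
  4*4 = 6,   4*8 = 11,  8*8 = 13,
and  1*x = x (identity), k*l = l*k (commutative).
Pairwise Nim products:
  1 * 2 = 2
  1 * 4 = 4
  2 * 2 = 3
  2 * 4 = 8
  4 * 2 = 8
  4 * 4 = 6
XOR them: 2 XOR 4 XOR 3 XOR 8 XOR 8 XOR 6 = 3.
Result: 7 * 6 = 3 (in Nim).

3


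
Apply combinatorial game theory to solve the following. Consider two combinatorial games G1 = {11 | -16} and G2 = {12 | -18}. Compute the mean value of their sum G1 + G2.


G1 = {11 | -16}, G2 = {12 | -18}
Each is a switch {a | b} with numbers a > b; its mean value is (a + b)/2, and mean value is additive over game sums: m(G1 + G2) = m(G1) + m(G2).
Mean of G1 = (11 + (-16))/2 = -5/2 = -5/2
Mean of G2 = (12 + (-18))/2 = -6/2 = -3
Mean of G1 + G2 = -5/2 + -3 = -11/2

-11/2


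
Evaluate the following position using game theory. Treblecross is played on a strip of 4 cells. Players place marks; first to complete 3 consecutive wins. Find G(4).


Treblecross: place X on empty cells; 3-in-a-row wins.
Playing within two cells of an existing X lets the opponent win at once, so sensible play treats the cells i-2..i+2 around each X as dead. The player left with no safe cell loses, so this is a normal-play take-away game on strips of safe cells.
Placing X at cell i (0-indexed) of a strip of k safe cells leaves independent strips of sizes max(0, i-2) and max(0, k-i-3). Hence G(k) = mex{ G(max(0,i-2)) XOR G(max(0,k-i-3)) : 0 <= i < k }, with G(0) = 0.
G(1): splits (0,0):0^0=0 -> mex({0}) = 1
G(2): splits (0,0):0^0=0 -> mex({0}) = 1
G(3): splits (0,0):0^0=0 -> mex({0}) = 1
G(4): splits (0,1):0^1=1 (0,0):0^0=0 -> mex({0, 1}) = 2
Therefore G(4) = 2.

2


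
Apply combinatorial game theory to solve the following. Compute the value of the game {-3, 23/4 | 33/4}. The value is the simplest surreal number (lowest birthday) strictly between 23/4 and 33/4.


Left options: {-3, 23/4}, max = 23/4
Right options: {33/4}, min = 33/4
All options are numbers and max(Left) < min(Right), so by the simplicity theorem the value is the simplest (earliest-born) number strictly between 23/4 and 33/4.
Integers 6 through 8 all lie strictly between 23/4 and 33/4.
Among integers, the simplest (lowest birthday = smallest |n|; 0 is born on day 0, +-n on day n) is 6.
No non-integer in the interval can be simpler: if x is a non-integer in the interval, then floor(x) or ceil(x) also lies in the interval (the interval contains an integer), and both are proper prefixes of x's sign expansion, i.e. born earlier. So the game value is 6.
Game value = 6

6


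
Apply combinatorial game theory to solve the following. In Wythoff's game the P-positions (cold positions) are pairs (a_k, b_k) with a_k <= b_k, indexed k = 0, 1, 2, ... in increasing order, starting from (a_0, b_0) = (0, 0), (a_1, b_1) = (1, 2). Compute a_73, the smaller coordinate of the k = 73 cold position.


By Wythoff's theorem, a_k = floor(k * phi) and b_k = floor(k * phi^2) = a_k + k, where phi = (1 + sqrt(5))/2 is the golden ratio.
phi = (1 + sqrt(5))/2 = 1.618034
k = 73
k * phi = 73 * 1.618034 = 118.116481
a_73 = floor(k * phi) = 118

118


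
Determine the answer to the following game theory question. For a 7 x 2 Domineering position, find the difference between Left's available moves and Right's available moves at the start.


Board is 7 x 2 (rows x cols).
Left (vertical) placements: (rows-1) * cols = 6 * 2 = 12
Right (horizontal) placements: rows * (cols-1) = 7 * 1 = 7
Advantage = Left - Right = 12 - 7 = 5

5


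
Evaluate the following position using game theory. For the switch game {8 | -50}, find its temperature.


The game is {8 | -50}, a switch {a | b} with numbers a > b.
Cooling {a | b} by t gives {a - t | b + t}, which stops being hot when a - t = b + t, i.e. at t = (a - b)/2. So the temperature of a switch is (a - b)/2.
Temperature = (Left option - Right option) / 2
= (8 - (-50)) / 2
= 58 / 2
= 29

29


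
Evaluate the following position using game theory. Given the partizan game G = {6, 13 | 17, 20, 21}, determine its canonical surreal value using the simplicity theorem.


Left options: {6, 13}, max = 13
Right options: {17, 20, 21}, min = 17
All options are numbers and max(Left) < min(Right), so by the simplicity theorem the value is the simplest (earliest-born) number strictly between 13 and 17.
Integers 14 through 16 all lie strictly between 13 and 17.
Among integers, the simplest (lowest birthday = smallest |n|; 0 is born on day 0, +-n on day n) is 14.
No non-integer in the interval can be simpler: if x is a non-integer in the interval, then floor(x) or ceil(x) also lies in the interval (the interval contains an integer), and both are proper prefixes of x's sign expansion, i.e. born earlier. So the game value is 14.
Game value = 14

14


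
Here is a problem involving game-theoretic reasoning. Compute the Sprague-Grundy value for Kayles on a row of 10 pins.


Kayles: a move removes 1 or 2 adjacent pins from a contiguous row.
Removing pins from a row of k leaves two independent rows (a, b) with a + b = k - 1 (one pin) or a + b = k - 2 (two pins); an end removal gives a = 0.
By Sprague-Grundy, G(k) = mex{ G(a) XOR G(b) } over all these splits. G(0) = 0.
G(1): splits (0,0):0^0=0 -> mex({0}) = 1
G(2): splits (0,1):0^1=1 (0,0):0^0=0 -> mex({0, 1}) = 2
G(3): splits (0,2):0^2=2 (1,1):1^1=0 (0,1):0^1=1 -> mex({0, 1, 2}) = 3
G(4): splits (0,3):0^3=3 (1,2):1^2=3 (0,2):0^2=2 (1,1):1^1=0 -> mex({0, 2, 3}) = 1
G(5): splits (0,4):0^1=1 (1,3):1^3=2 (2,2):2^2=0 (0,3):0^3=3 (1,2):1^2=3 -> mex({0, 1, 2, 3}) = 4
G(6) = mex({0, 1, 2, 4}) = 3
G(7) = mex({0, 1, 3, 4, 5}) = 2
G(8) = mex({0, 2, 3, 5, 6}) = 1
G(9) = mex({0, 1, 2, 3, 6, 7}) = 4
G(10) = mex({0, 1, 3, 4, 5, 7}) = 2
Therefore G(10) = 2.

2


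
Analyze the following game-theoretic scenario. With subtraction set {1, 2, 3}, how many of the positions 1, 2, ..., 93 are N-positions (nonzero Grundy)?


Subtraction set S = {1, 2, 3}, so G(n) = n mod 4.
G(n) = 0 when n is a multiple of 4.
Multiples of 4 in [1, 93]: 23
N-positions (nonzero Grundy) = 93 - 23 = 70

70


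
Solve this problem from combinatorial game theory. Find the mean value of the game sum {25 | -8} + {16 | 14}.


G1 = {25 | -8}, G2 = {16 | 14}
Each is a switch {a | b} with numbers a > b; its mean value is (a + b)/2, and mean value is additive over game sums: m(G1 + G2) = m(G1) + m(G2).
Mean of G1 = (25 + (-8))/2 = 17/2 = 17/2
Mean of G2 = (16 + (14))/2 = 30/2 = 15
Mean of G1 + G2 = 17/2 + 15 = 47/2

47/2


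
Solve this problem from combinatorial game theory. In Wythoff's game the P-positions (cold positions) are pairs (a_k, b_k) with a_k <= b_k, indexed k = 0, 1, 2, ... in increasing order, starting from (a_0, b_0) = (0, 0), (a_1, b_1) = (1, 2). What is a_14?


By Wythoff's theorem, a_k = floor(k * phi) and b_k = floor(k * phi^2) = a_k + k, where phi = (1 + sqrt(5))/2 is the golden ratio.
phi = (1 + sqrt(5))/2 = 1.618034
k = 14
k * phi = 14 * 1.618034 = 22.652476
a_14 = floor(k * phi) = 22

22


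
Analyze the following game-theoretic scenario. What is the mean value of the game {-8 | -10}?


Game = {-8 | -10}, a switch {a | b} with numbers a > b.
Its thermograph has left wall a - t and right wall b + t, which meet at t = (a - b)/2, where both equal (a + b)/2. So the mast (mean value) is at (a + b)/2.
Mean = (-8 + (-10))/2 = -18/2 = -9

-9


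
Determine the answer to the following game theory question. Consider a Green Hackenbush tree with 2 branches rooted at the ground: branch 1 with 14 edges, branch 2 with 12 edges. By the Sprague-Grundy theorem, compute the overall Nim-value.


The tree has 2 branches from the ground vertex.
In Green Hackenbush, the Nim-value of a simple path of length k is k.
Branch 1: length 14, Nim-value = 14
Branch 2: length 12, Nim-value = 12
Total Nim-value = XOR of all branch values:
0 XOR 14 = 14
14 XOR 12 = 2
Nim-value of the tree = 2

2


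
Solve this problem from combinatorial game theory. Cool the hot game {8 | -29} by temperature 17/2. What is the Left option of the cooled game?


Original game: {8 | -29} (a switch {a | b} with a > b).
Cooling by t (for t below the temperature (a - b)/2 = 37/2) taxes each move by t: {a | b} cooled by t is {a - t | b + t}.
Cooling amount: t = 17/2
Cooled Left option: 8 - 17/2 = -1/2
Cooled Right option: -29 + 17/2 = -41/2
Cooled game: {-1/2 | -41/2}
Left option = -1/2

-1/2


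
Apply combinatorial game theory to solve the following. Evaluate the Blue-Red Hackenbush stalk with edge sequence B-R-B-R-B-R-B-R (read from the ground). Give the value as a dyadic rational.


Edges (from ground): B-R-B-R-B-R-B-R
By Berlekamp's sign-expansion rule, a Blue-Red Hackenbush stalk has the value of the surreal number whose sign sequence is the edge sequence with B -> + and R -> -.
Sign sequence: +-+-+-+-
Trace the sign expansion in the surreal number tree, starting from 0:
Edge 1: B (sign +) -> bounds (0, +inf), value = 1
Edge 2: R (sign -) -> bounds (0, 1), value = 1/2
Edge 3: B (sign +) -> bounds (1/2, 1), value = 3/4
Edge 4: R (sign -) -> bounds (1/2, 3/4), value = 5/8
Edge 5: B (sign +) -> bounds (5/8, 3/4), value = 11/16
Edge 6: R (sign -) -> bounds (5/8, 11/16), value = 21/32
Edge 7: B (sign +) -> bounds (21/32, 11/16), value = 43/64
Edge 8: R (sign -) -> bounds (21/32, 43/64), value = 85/128
Game value = 85/128

85/128


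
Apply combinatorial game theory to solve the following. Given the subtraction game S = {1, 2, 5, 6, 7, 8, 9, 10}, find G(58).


The subtraction set is S = {1, 2, 5, 6, 7, 8, 9, 10}.
G(k) = mex{ G(k - s) : s in S, s <= k }. We compute iteratively: G(0) = 0.
G(1) = mex({0}) = 1
G(2) = mex({0, 1}) = 2
G(3) = mex({1, 2}) = 0
G(4) = mex({0, 2}) = 1
G(5) = mex({0, 1}) = 2
G(6) = mex({0, 1, 2}) = 3
G(7) = mex({0, 1, 2, 3}) = 4
G(8) = mex({0, 1, 2, 3, 4}) = 5
G(9) = mex({0, 1, 2, 4, 5}) = 3
G(10) = mex({0, 1, 2, 3, 5}) = 4
G(11) = mex({0, 1, 2, 3, 4}) = 5
G(12) = mex({0, 1, 2, 3, 4, 5}) = 6
G(13) = mex({0, 1, 2, 3, 4, 5, 6}) = 7
G(14) = mex({1, 2, 3, 4, 5, 6, 7}) = 0
G(15) = mex({0, 2, 3, 4, 5, 7}) = 1
G(16) = mex({0, 1, 3, 4, 5}) = 2
G(17) = mex({1, 2, 3, 4, 5, 6}) = 0
G(18) = mex({0, 2, 3, 4, 5, 6, 7}) = 1
G(19) = mex({0, 1, 3, 4, 5, 6, 7}) = 2
G(20) = mex({0, 1, 2, 4, 5, 6, 7}) = 3
G(21) = mex({0, 1, 2, 3, 5, 6, 7}) = 4
G(22) = mex({0, 1, 2, 3, 4, 6, 7}) = 5
G(23) = mex({0, 1, 2, 4, 5, 7}) = 3
Observe that G(14)..G(23) = 0, 1, 2, 0, 1, 2, 3, 4, 5, 3 repeats G(0)..G(9) = 0, 1, 2, 0, 1, 2, 3, 4, 5, 3.
For k >= max(S) = 10, G(k) is determined by the previous 10 values G(k-10)..G(k-1); a window of 10 consecutive values has recurred shifted by 14, so by induction G(k + 14) = G(k) for all k >= 0: the sequence is periodic from the start with period 14.
One period: G(0..13) = 0, 1, 2, 0, 1, 2, 3, 4, 5, 3, 4, 5, 6, 7.
58 mod 14 = 2, so G(58) = G(2) = 2.

2


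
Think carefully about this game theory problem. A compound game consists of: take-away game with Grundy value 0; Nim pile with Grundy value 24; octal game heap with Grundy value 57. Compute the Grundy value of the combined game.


By the Sprague-Grundy theorem, the Grundy value of a sum of games is the XOR of individual Grundy values.
take-away game: Grundy value = 0. Running XOR: 0 XOR 0 = 0
Nim pile: Grundy value = 24. Running XOR: 0 XOR 24 = 24
octal game heap: Grundy value = 57. Running XOR: 24 XOR 57 = 33
The combined Grundy value is 33.

33


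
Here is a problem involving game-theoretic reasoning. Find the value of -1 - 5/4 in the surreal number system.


x = -1, y = 5/4
Converting to common denominator: 4
x = -4/4, y = 5/4
x - y = -1 - 5/4 = -9/4

-9/4


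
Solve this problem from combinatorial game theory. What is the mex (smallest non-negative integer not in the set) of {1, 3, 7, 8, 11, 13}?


Set = {1, 3, 7, 8, 11, 13}
0 is NOT in the set. This is the mex.
mex = 0

0


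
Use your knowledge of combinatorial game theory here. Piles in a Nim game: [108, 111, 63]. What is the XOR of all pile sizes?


We need the XOR (exclusive or) of all pile sizes.
After XOR-ing pile 1 (size 108): 0 XOR 108 = 108
After XOR-ing pile 2 (size 111): 108 XOR 111 = 3
After XOR-ing pile 3 (size 63): 3 XOR 63 = 60
The Nim-value of this position is 60.

60


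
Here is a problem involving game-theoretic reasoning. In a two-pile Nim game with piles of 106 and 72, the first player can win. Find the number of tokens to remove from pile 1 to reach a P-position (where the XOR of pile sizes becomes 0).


Piles: 106 and 72
Current XOR: 106 XOR 72 = 34 (non-zero, so this is an N-position).
To make the XOR zero, we need to find a move that balances the piles.
For pile 1 (size 106): target = 106 XOR 34 = 72
We reduce pile 1 from 106 to 72.
Tokens removed: 106 - 72 = 34
Verification: 72 XOR 72 = 0

34


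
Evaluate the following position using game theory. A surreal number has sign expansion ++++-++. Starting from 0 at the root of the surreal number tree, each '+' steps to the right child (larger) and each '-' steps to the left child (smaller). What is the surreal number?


Sign expansion: ++++-++
Rule: track bounds (lo, hi), initially (-inf, +inf). On '+', the current value becomes lo and we move to the simplest number in (value, hi): value + 1 if hi = +inf, otherwise the midpoint (value + hi)/2. On '-', the current value becomes hi and we move to value - 1 if lo = -inf, otherwise the midpoint (lo + value)/2.
Start at 0.
Step 1: sign = +, move right. Bounds: (0, +inf). Value = 1
Step 2: sign = +, move right. Bounds: (1, +inf). Value = 2
Step 3: sign = +, move right. Bounds: (2, +inf). Value = 3
Step 4: sign = +, move right. Bounds: (3, +inf). Value = 4
Step 5: sign = -, move left. Bounds: (3, 4). Value = 7/2
Step 6: sign = +, move right. Bounds: (7/2, 4). Value = 15/4
Step 7: sign = +, move right. Bounds: (15/4, 4). Value = 31/8
The surreal number with sign expansion ++++-++ is 31/8.

31/8


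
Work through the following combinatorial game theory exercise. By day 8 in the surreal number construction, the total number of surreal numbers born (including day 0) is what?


Day 0: {|} = 0 is born. Count = 1.
Day n: the number of surreal numbers born by day n is 2^(n+1) - 1.
By day 0: 2^1 - 1 = 1
By day 1: 2^2 - 1 = 3
By day 2: 2^3 - 1 = 7
By day 3: 2^4 - 1 = 15
By day 4: 2^5 - 1 = 31
By day 5: 2^6 - 1 = 63
By day 6: 2^7 - 1 = 127
By day 7: 2^8 - 1 = 255
By day 8: 2^9 - 1 = 511
By day 8: 511 surreal numbers.

511


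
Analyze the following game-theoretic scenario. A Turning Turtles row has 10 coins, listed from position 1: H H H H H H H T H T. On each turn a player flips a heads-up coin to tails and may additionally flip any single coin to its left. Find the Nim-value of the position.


Coins: H H H H H H H T H T
Key fact: a single head at position k behaves exactly like a Nim heap of size k (turning it to T and optionally flipping a coin at j < k corresponds to moving the heap from k to j, or to 0), and heads combine as a disjunctive sum (two heads at the same place would cancel, matching j XOR j = 0). So the Nim-value is the XOR of the 1-indexed positions of the heads.
Face-up positions (1-indexed): [1, 2, 3, 4, 5, 6, 7, 9]
XOR 0 with 1: 0 XOR 1 = 1
XOR 1 with 2: 1 XOR 2 = 3
XOR 3 with 3: 3 XOR 3 = 0
XOR 0 with 4: 0 XOR 4 = 4
XOR 4 with 5: 4 XOR 5 = 1
XOR 1 with 6: 1 XOR 6 = 7
XOR 7 with 7: 7 XOR 7 = 0
XOR 0 with 9: 0 XOR 9 = 9
Nim-value = 9

9


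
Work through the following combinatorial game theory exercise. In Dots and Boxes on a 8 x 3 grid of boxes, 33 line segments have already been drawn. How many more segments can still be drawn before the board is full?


Grid: 8 x 3 boxes, i.e. 9 rows and 4 columns of dots.
Horizontal edges: (rows + 1) * cols = 9 * 3 = 27
Vertical edges: rows * (cols + 1) = 8 * 4 = 32
Total edges: 27 + 32 = 59
Edges drawn: 33
Remaining: 59 - 33 = 26

26


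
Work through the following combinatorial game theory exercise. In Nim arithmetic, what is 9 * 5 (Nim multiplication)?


Nim multiplication is bilinear over XOR: (u XOR v) * w = (u*w) XOR (v*w).
So we split each operand into its bit components and XOR the pairwise Nim products.
9 = 1 + 8 (as XOR of powers of 2).
5 = 1 + 4 (as XOR of powers of 2).
Using the standard Nim-product table on single bits:
  2*2 = 3,   2*4 = 8,   2*8 = 12,
  4*4 = 6,   4*8 = 11,  8*8 = 13,
and  1*x = x (identity), k*l = l*k (commutative).
Pairwise Nim products:
  1 * 1 = 1
  1 * 4 = 4
  8 * 1 = 8
  8 * 4 = 11
XOR them: 1 XOR 4 XOR 8 XOR 11 = 6.
Result: 9 * 5 = 6 (in Nim).

6


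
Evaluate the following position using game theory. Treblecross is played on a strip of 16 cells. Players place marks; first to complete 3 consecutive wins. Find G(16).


Treblecross: place X on empty cells; 3-in-a-row wins.
Playing within two cells of an existing X lets the opponent win at once, so sensible play treats the cells i-2..i+2 around each X as dead. The player left with no safe cell loses, so this is a normal-play take-away game on strips of safe cells.
Placing X at cell i (0-indexed) of a strip of k safe cells leaves independent strips of sizes max(0, i-2) and max(0, k-i-3). Hence G(k) = mex{ G(max(0,i-2)) XOR G(max(0,k-i-3)) : 0 <= i < k }, with G(0) = 0.
G(1): splits (0,0):0^0=0 -> mex({0}) = 1
G(2): splits (0,0):0^0=0 -> mex({0}) = 1
G(3): splits (0,0):0^0=0 -> mex({0}) = 1
G(4): splits (0,1):0^1=1 (0,0):0^0=0 -> mex({0, 1}) = 2
G(5): splits (0,2):0^1=1 (0,1):0^1=1 (0,0):0^0=0 -> mex({0, 1}) = 2
G(6) = mex({1}) = 0
G(7) = mex({0, 1, 2}) = 3
G(8) = mex({0, 1, 2}) = 3
G(9) = mex({0, 2}) = 1
G(10) = mex({0, 2, 3}) = 1
G(11) = mex({0, 3}) = 1
G(12) = mex({1, 3}) = 0
G(13) = mex({0, 1, 2, 3}) = 4
G(14) = mex({0, 1, 2}) = 3
G(15) = mex({0, 1, 2}) = 3
G(16) = mex({0, 1, 2, 4}) = 3
Therefore G(16) = 3.

3


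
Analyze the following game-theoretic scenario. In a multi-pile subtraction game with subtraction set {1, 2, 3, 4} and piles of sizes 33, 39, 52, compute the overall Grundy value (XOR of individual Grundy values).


Subtraction set: {1, 2, 3, 4}
For this subtraction set, G(n) = n mod 5 (period = max + 1 = 5).
Pile 1 (size 33): G(33) = 33 mod 5 = 3
Pile 2 (size 39): G(39) = 39 mod 5 = 4
Pile 3 (size 52): G(52) = 52 mod 5 = 2
Total Grundy value = XOR of all: 3 XOR 4 XOR 2 = 5

5


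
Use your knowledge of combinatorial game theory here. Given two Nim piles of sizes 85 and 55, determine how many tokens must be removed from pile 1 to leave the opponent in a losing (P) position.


Piles: 85 and 55
Current XOR: 85 XOR 55 = 98 (non-zero, so this is an N-position).
To make the XOR zero, we need to find a move that balances the piles.
For pile 1 (size 85): target = 85 XOR 98 = 55
We reduce pile 1 from 85 to 55.
Tokens removed: 85 - 55 = 30
Verification: 55 XOR 55 = 0

30


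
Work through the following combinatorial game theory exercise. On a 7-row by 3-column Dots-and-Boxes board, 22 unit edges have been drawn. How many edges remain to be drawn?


Grid: 7 x 3 boxes, i.e. 8 rows and 4 columns of dots.
Horizontal edges: (rows + 1) * cols = 8 * 3 = 24
Vertical edges: rows * (cols + 1) = 7 * 4 = 28
Total edges: 24 + 28 = 52
Edges drawn: 22
Remaining: 52 - 22 = 30

30


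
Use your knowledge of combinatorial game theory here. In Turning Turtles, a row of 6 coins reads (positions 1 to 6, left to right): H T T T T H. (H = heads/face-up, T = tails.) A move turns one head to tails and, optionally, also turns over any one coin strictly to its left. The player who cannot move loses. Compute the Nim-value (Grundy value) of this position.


Coins: H T T T T H
Key fact: a single head at position k behaves exactly like a Nim heap of size k (turning it to T and optionally flipping a coin at j < k corresponds to moving the heap from k to j, or to 0), and heads combine as a disjunctive sum (two heads at the same place would cancel, matching j XOR j = 0). So the Nim-value is the XOR of the 1-indexed positions of the heads.
Face-up positions (1-indexed): [1, 6]
XOR 0 with 1: 0 XOR 1 = 1
XOR 1 with 6: 1 XOR 6 = 7
Nim-value = 7

7


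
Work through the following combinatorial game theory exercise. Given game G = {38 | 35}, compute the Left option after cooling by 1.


Original game: {38 | 35} (a switch {a | b} with a > b).
Cooling by t (for t below the temperature (a - b)/2 = 3/2) taxes each move by t: {a | b} cooled by t is {a - t | b + t}.
Cooling amount: t = 1
Cooled Left option: 38 - 1 = 37
Cooled Right option: 35 + 1 = 36
Cooled game: {37 | 36}
Left option = 37

37


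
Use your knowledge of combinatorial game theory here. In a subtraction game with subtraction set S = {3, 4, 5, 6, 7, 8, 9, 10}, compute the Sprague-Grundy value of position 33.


The subtraction set is S = {3, 4, 5, 6, 7, 8, 9, 10}.
G(k) = mex{ G(k - s) : s in S, s <= k }. We compute iteratively: G(0) = 0.
G(1) = mex({}) = 0
G(2) = mex({}) = 0
G(3) = mex({0}) = 1
G(4) = mex({0}) = 1
G(5) = mex({0}) = 1
G(6) = mex({0, 1}) = 2
G(7) = mex({0, 1}) = 2
G(8) = mex({0, 1}) = 2
G(9) = mex({0, 1, 2}) = 3
G(10) = mex({0, 1, 2}) = 3
G(11) = mex({0, 1, 2}) = 3
G(12) = mex({0, 1, 2, 3}) = 4
G(13) = mex({1, 2, 3}) = 0
G(14) = mex({1, 2, 3}) = 0
G(15) = mex({1, 2, 3, 4}) = 0
G(16) = mex({0, 2, 3, 4}) = 1
G(17) = mex({0, 2, 3, 4}) = 1
G(18) = mex({0, 2, 3, 4}) = 1
G(19) = mex({0, 1, 3, 4}) = 2
G(20) = mex({0, 1, 3, 4}) = 2
G(21) = mex({0, 1, 3, 4}) = 2
G(22) = mex({0, 1, 2, 4}) = 3
Observe that G(13)..G(22) = 0, 0, 0, 1, 1, 1, 2, 2, 2, 3 repeats G(0)..G(9) = 0, 0, 0, 1, 1, 1, 2, 2, 2, 3.
For k >= max(S) = 10, G(k) is determined by the previous 10 values G(k-10)..G(k-1); a window of 10 consecutive values has recurred shifted by 13, so by induction G(k + 13) = G(k) for all k >= 0: the sequence is periodic from the start with period 13.
One period: G(0..12) = 0, 0, 0, 1, 1, 1, 2, 2, 2, 3, 3, 3, 4.
33 mod 13 = 7, so G(33) = G(7) = 2.

2


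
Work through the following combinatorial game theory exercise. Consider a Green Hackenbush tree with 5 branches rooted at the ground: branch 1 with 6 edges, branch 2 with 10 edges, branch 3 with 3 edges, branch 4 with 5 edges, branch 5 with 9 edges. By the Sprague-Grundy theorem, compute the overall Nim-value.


The tree has 5 branches from the ground vertex.
In Green Hackenbush, the Nim-value of a simple path of length k is k.
Branch 1: length 6, Nim-value = 6
Branch 2: length 10, Nim-value = 10
Branch 3: length 3, Nim-value = 3
Branch 4: length 5, Nim-value = 5
Branch 5: length 9, Nim-value = 9
Total Nim-value = XOR of all branch values:
0 XOR 6 = 6
6 XOR 10 = 12
12 XOR 3 = 15
15 XOR 5 = 10
10 XOR 9 = 3
Nim-value of the tree = 3

3


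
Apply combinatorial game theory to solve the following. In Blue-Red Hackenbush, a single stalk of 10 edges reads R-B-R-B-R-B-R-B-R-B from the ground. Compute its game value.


Edges (from ground): R-B-R-B-R-B-R-B-R-B
By Berlekamp's sign-expansion rule, a Blue-Red Hackenbush stalk has the value of the surreal number whose sign sequence is the edge sequence with B -> + and R -> -.
Sign sequence: -+-+-+-+-+
Trace the sign expansion in the surreal number tree, starting from 0:
Edge 1: R (sign -) -> bounds (-inf, 0), value = -1
Edge 2: B (sign +) -> bounds (-1, 0), value = -1/2
Edge 3: R (sign -) -> bounds (-1, -1/2), value = -3/4
Edge 4: B (sign +) -> bounds (-3/4, -1/2), value = -5/8
Edge 5: R (sign -) -> bounds (-3/4, -5/8), value = -11/16
Edge 6: B (sign +) -> bounds (-11/16, -5/8), value = -21/32
Edge 7: R (sign -) -> bounds (-11/16, -21/32), value = -43/64
Edge 8: B (sign +) -> bounds (-43/64, -21/32), value = -85/128
Edge 9: R (sign -) -> bounds (-43/64, -85/128), value = -171/256
Edge 10: B (sign +) -> bounds (-171/256, -85/128), value = -341/512
Game value = -341/512

-341/512


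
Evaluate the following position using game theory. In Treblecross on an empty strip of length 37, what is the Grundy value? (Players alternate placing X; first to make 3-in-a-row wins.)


Treblecross: place X on empty cells; 3-in-a-row wins.
Playing within two cells of an existing X lets the opponent win at once, so sensible play treats the cells i-2..i+2 around each X as dead. The player left with no safe cell loses, so this is a normal-play take-away game on strips of safe cells.
Placing X at cell i (0-indexed) of a strip of k safe cells leaves independent strips of sizes max(0, i-2) and max(0, k-i-3). Hence G(k) = mex{ G(max(0,i-2)) XOR G(max(0,k-i-3)) : 0 <= i < k }, with G(0) = 0.
G(1): splits (0,0):0^0=0 -> mex({0}) = 1
G(2): splits (0,0):0^0=0 -> mex({0}) = 1
G(3): splits (0,0):0^0=0 -> mex({0}) = 1
G(4): splits (0,1):0^1=1 (0,0):0^0=0 -> mex({0, 1}) = 2
G(5): splits (0,2):0^1=1 (0,1):0^1=1 (0,0):0^0=0 -> mex({0, 1}) = 2
G(6) = mex({1}) = 0
G(7) = mex({0, 1, 2}) = 3
G(8) = mex({0, 1, 2}) = 3
G(9) = mex({0, 2}) = 1
G(10) = mex({0, 2, 3}) = 1
G(11) = mex({0, 3}) = 1
G(12) = mex({1, 3}) = 0
G(13) = mex({0, 1, 2, 3}) = 4
G(14) = mex({0, 1, 2}) = 3
G(15) = mex({0, 1, 2}) = 3
G(16) = mex({0, 1, 2, 4}) = 3
G(17) = mex({0, 1, 3, 4}) = 2
G(18) = mex({0, 1, 3, 4}) = 2
G(19) = mex({0, 1, 3, 5}) = 2
G(20) = mex({0, 1, 2, 3, 5}) = 4
G(21) = mex({0, 1, 2, 3, 5}) = 4
G(22) = mex({1, 2, 6}) = 0
G(23) = mex({0, 1, 2, 3, 4, 6}) = 5
G(24) = mex({0, 1, 2, 3, 4}) = 5
G(25) = mex({0, 1, 3, 4, 7}) = 2
G(26) = mex({0, 1, 3, 4, 5, 7}) = 2
G(27) = mex({0, 1, 3, 5}) = 2
G(28) = mex({0, 1, 2, 5}) = 3
G(29) = mex({0, 1, 2, 4, 5, 6}) = 3
G(30) = mex({1, 2, 4, 6}) = 0
G(31) = mex({0, 1, 2, 3, 4, 6}) = 5
G(32) = mex({1, 2, 3, 4, 7}) = 0
G(33) = mex({0, 3, 7}) = 1
G(34) = mex({0, 2, 3, 5, 7}) = 1
G(35) = mex({0, 2, 3, 5, 6}) = 1
G(36) = mex({0, 1, 2, 5, 6}) = 3
G(37) = mex({0, 1, 2, 4, 5, 6}) = 3
Therefore G(37) = 3.

3


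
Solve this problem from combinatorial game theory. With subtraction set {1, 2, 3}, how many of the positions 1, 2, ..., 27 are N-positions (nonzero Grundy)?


Subtraction set S = {1, 2, 3}, so G(n) = n mod 4.
G(n) = 0 when n is a multiple of 4.
Multiples of 4 in [1, 27]: 6
N-positions (nonzero Grundy) = 27 - 6 = 21

21


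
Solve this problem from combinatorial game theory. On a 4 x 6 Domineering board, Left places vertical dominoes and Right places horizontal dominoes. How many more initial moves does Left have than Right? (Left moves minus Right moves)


Board is 4 x 6 (rows x cols).
Left (vertical) placements: (rows-1) * cols = 3 * 6 = 18
Right (horizontal) placements: rows * (cols-1) = 4 * 5 = 20
Advantage = Left - Right = 18 - 20 = -2

-2


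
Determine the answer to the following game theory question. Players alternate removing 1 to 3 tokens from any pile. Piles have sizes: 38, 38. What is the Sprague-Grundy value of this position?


Subtraction set: {1, 2, 3}
For this subtraction set, G(n) = n mod 4 (period = max + 1 = 4).
Pile 1 (size 38): G(38) = 38 mod 4 = 2
Pile 2 (size 38): G(38) = 38 mod 4 = 2
Total Grundy value = XOR of all: 2 XOR 2 = 0

0


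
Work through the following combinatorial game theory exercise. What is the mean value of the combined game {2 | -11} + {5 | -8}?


G1 = {2 | -11}, G2 = {5 | -8}
Each is a switch {a | b} with numbers a > b; its mean value is (a + b)/2, and mean value is additive over game sums: m(G1 + G2) = m(G1) + m(G2).
Mean of G1 = (2 + (-11))/2 = -9/2 = -9/2
Mean of G2 = (5 + (-8))/2 = -3/2 = -3/2
Mean of G1 + G2 = -9/2 + -3/2 = -6

-6


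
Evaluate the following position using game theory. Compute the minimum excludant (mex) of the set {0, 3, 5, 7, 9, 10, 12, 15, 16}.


Set = {0, 3, 5, 7, 9, 10, 12, 15, 16}
0 is in the set.
1 is NOT in the set. This is the mex.
mex = 1

1


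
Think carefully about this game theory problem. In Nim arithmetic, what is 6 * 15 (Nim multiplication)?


Nim multiplication is bilinear over XOR: (u XOR v) * w = (u*w) XOR (v*w).
So we split each operand into its bit components and XOR the pairwise Nim products.
6 = 2 + 4 (as XOR of powers of 2).
15 = 1 + 2 + 4 + 8 (as XOR of powers of 2).
Using the standard Nim-product table on single bits:
  2*2 = 3,   2*4 = 8,   2*8 = 12,
  4*4 = 6,   4*8 = 11,  8*8 = 13,
and  1*x = x (identity), k*l = l*k (commutative).
Pairwise Nim products:
  2 * 1 = 2
  2 * 2 = 3
  2 * 4 = 8
  2 * 8 = 12
  4 * 1 = 4
  4 * 2 = 8
  4 * 4 = 6
  4 * 8 = 11
XOR them: 2 XOR 3 XOR 8 XOR 12 XOR 4 XOR 8 XOR 6 XOR 11 = 4.
Result: 6 * 15 = 4 (in Nim).

4


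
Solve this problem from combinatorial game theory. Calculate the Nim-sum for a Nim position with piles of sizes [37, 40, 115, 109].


We need the XOR (exclusive or) of all pile sizes.
After XOR-ing pile 1 (size 37): 0 XOR 37 = 37
After XOR-ing pile 2 (size 40): 37 XOR 40 = 13
After XOR-ing pile 3 (size 115): 13 XOR 115 = 126
After XOR-ing pile 4 (size 109): 126 XOR 109 = 19
The Nim-value of this position is 19.

19


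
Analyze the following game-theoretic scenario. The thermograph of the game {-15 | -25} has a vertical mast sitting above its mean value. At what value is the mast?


Game = {-15 | -25}, a switch {a | b} with numbers a > b.
Its thermograph has left wall a - t and right wall b + t, which meet at t = (a - b)/2, where both equal (a + b)/2. So the mast (mean value) is at (a + b)/2.
Mean = (-15 + (-25))/2 = -40/2 = -20

-20


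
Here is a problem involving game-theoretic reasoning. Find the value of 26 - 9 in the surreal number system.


x = 26, y = 9
x - y = 26 - 9 = 17

17


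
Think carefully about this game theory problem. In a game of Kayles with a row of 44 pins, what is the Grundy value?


Kayles: a move removes 1 or 2 adjacent pins from a contiguous row.
Removing pins from a row of k leaves two independent rows (a, b) with a + b = k - 1 (one pin) or a + b = k - 2 (two pins); an end removal gives a = 0.
By Sprague-Grundy, G(k) = mex{ G(a) XOR G(b) } over all these splits. G(0) = 0.
G(1): splits (0,0):0^0=0 -> mex({0}) = 1
G(2): splits (0,1):0^1=1 (0,0):0^0=0 -> mex({0, 1}) = 2
G(3): splits (0,2):0^2=2 (1,1):1^1=0 (0,1):0^1=1 -> mex({0, 1, 2}) = 3
G(4): splits (0,3):0^3=3 (1,2):1^2=3 (0,2):0^2=2 (1,1):1^1=0 -> mex({0, 2, 3}) = 1
G(5): splits (0,4):0^1=1 (1,3):1^3=2 (2,2):2^2=0 (0,3):0^3=3 (1,2):1^2=3 -> mex({0, 1, 2, 3}) = 4
G(6) = mex({0, 1, 2, 4}) = 3
G(7) = mex({0, 1, 3, 4, 5}) = 2
G(8) = mex({0, 2, 3, 5, 6}) = 1
G(9) = mex({0, 1, 2, 3, 6, 7}) = 4
G(10) = mex({0, 1, 3, 4, 5, 7}) = 2
G(11) = mex({0, 1, 2, 3, 4, 5}) = 6
G(12) = mex({0, 1, 2, 3, 5, 6, 7}) = 4
G(13) = mex({0, 2, 3, 4, 6, 7}) = 1
G(14) = mex({0, 1, 4, 5, 6, 7}) = 2
G(15) = mex({0, 1, 2, 3, 4, 5, 6}) = 7
G(16) = mex({0, 2, 3, 5, 6, 7}) = 1
G(17) = mex({0, 1, 2, 3, 5, 6, 7}) = 4
G(18) = mex({0, 1, 2, 4, 5, 6}) = 3
G(19) = mex({0, 1, 3, 4, 5, 7}) = 2
G(20) = mex({0, 2, 3, 4, 5, 6, 7}) = 1
G(21) = mex({0, 1, 2, 3, 5, 6, 7}) = 4
G(22) = mex({0, 1, 2, 3, 4, 5, 7}) = 6
G(23) = mex({0, 1, 2, 3, 4, 5, 6}) = 7
G(24) = mex({0, 1, 2, 3, 5, 6, 7}) = 4
G(25) = mex({0, 2, 3, 4, 6, 7}) = 1
G(26) = mex({0, 1, 3, 4, 5, 6, 7}) = 2
G(27) = mex({0, 1, 2, 3, 4, 5, 6, 7}) = 8
G(28) = mex({0, 1, 2, 3, 4, 6, 7, 8}) = 5
G(29) = mex({0, 1, 2, 3, 5, 6, 7, 8, 9}) = 4
G(30) = mex({0, 1, 2, 3, 4, 5, 6, 9, 10}) = 7
G(31) = mex({0, 1, 3, 4, 5, 7, 10, 11}) = 2
G(32) = mex({0, 2, 3, 4, 5, 6, 7, 9, 11}) = 1
G(33) = mex({0, 1, 2, 3, 4, 5, 6, 7, 9, 12}) = 8
G(34) = mex({0, 1, 2, 3, 4, 5, 7, 8, 11, 12}) = 6
G(35) = mex({0, 1, 2, 3, 4, 5, 6, 8, 9, 10, 11}) = 7
G(36) = mex({0, 1, 2, 3, 5, 6, 7, 9, 10}) = 4
G(37) = mex({0, 2, 3, 4, 6, 7, 9, 10, 11, 12}) = 1
G(38) = mex({0, 1, 3, 4, 5, 6, 7, 9, 10, 11, 12}) = 2
G(39) = mex({0, 1, 2, 4, 5, 6, 7, 9, 10, 12, 14}) = 3
G(40) = mex({0, 2, 3, 4, 6, 7, 11, 12, 14}) = 1
G(41) = mex({0, 1, 2, 3, 5, 6, 7, 9, 10, 11, 12}) = 4
G(42) = mex({0, 1, 2, 3, 4, 5, 6, 9, 10}) = 7
G(43) = mex({0, 1, 3, 4, 5, 7, 9, 10, 12, 15}) = 2
G(44) = mex({0, 2, 3, 4, 5, 6, 7, 9, 10, 12, 15}) = 1
Therefore G(44) = 1.

1
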